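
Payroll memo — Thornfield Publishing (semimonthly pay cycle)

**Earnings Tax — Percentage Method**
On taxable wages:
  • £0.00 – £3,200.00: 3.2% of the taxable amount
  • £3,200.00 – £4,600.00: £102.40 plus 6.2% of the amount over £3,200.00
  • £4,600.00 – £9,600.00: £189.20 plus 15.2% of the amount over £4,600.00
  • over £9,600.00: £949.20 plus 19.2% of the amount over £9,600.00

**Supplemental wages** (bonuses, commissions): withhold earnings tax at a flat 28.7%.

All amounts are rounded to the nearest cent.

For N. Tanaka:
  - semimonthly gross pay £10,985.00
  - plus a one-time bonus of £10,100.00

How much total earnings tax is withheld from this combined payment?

Earnings Tax: taxable = £10,985.00
  £949.20 + 19.2% × (£10,985.00 − £9,600.00) = £949.20 + 19.2% × £1,385.00 = £1,215.12
Supplemental (28.7% flat on bonus): 28.7% × £10,100.00 = £2,898.70
Total earnings tax: £1,215.12 + £2,898.70 = £4,113.82

£4,113.82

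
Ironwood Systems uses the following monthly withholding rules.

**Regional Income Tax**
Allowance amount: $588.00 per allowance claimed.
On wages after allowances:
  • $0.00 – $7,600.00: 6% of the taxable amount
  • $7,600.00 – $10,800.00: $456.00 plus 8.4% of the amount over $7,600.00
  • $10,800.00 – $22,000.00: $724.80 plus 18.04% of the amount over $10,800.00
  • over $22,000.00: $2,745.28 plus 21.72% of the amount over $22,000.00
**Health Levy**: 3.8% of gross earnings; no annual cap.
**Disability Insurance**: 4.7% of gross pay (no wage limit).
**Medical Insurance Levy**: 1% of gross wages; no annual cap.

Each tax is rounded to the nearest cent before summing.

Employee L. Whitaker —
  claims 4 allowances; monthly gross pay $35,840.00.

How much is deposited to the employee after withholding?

$27,194.73

Regional Income Tax: taxable = $35,840.00 − 4×$588.00 = $33,488.00
  $2,745.28 + 21.72% × ($33,488.00 − $22,000.00) = $2,745.28 + 21.72% × $11,488.00 = $5,240.47
Health Levy: 3.8% × $35,840.00 = $1,361.92
Disability Insurance: 4.7% × $35,840.00 = $1,684.48
Medical Insurance Levy: 1% × $35,840.00 = $358.40
Total withheld: $5,240.47 + $1,361.92 + $1,684.48 + $358.40 = $8,645.27
Net pay: $35,840.00 − $8,645.27 = $27,194.73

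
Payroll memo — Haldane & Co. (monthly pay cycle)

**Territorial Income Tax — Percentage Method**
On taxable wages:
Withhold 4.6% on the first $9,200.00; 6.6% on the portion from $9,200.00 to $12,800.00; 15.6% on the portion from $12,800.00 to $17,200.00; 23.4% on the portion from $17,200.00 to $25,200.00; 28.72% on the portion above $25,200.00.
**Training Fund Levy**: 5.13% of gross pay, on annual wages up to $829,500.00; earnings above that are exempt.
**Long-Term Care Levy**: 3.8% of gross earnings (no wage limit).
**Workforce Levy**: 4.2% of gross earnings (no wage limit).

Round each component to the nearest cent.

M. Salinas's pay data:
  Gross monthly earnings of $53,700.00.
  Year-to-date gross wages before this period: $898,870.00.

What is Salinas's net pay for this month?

Territorial Income Tax: taxable = $53,700.00
  $3,219.20 + 28.72% × ($53,700.00 − $25,200.00) = $3,219.20 + 28.72% × $28,500.00 = $11,404.40
Training Fund Levy: YTD $898,870.00 ≥ cap $829,500.00 → $0.00
Long-Term Care Levy: 3.8% × $53,700.00 = $2,040.60
Workforce Levy: 4.2% × $53,700.00 = $2,255.40
Total withheld: $11,404.40 + $0.00 + $2,040.60 + $2,255.40 = $15,700.40
Net pay: $53,700.00 − $15,700.40 = $37,999.60

$37,999.60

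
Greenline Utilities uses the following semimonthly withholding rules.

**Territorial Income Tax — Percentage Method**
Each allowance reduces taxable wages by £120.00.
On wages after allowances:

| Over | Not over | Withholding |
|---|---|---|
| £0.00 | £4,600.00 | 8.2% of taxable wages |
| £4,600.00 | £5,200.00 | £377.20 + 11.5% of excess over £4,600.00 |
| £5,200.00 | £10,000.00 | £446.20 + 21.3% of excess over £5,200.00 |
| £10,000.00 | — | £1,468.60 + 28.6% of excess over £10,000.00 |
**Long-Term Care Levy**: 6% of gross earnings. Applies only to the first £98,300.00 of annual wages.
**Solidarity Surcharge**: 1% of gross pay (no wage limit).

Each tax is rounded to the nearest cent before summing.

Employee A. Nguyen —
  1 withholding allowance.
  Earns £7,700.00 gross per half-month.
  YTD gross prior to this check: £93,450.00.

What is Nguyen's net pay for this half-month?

£6,378.86

Territorial Income Tax: taxable = £7,700.00 − 1×£120.00 = £7,580.00
  £446.20 + 21.3% × (£7,580.00 − £5,200.00) = £446.20 + 21.3% × £2,380.00 = £953.14
Long-Term Care Levy: cap £98,300.00 − YTD £93,450.00 = £4,850.00 subject; 6% × £4,850.00 = £291.00
Solidarity Surcharge: 1% × £7,700.00 = £77.00
Total withheld: £953.14 + £291.00 + £77.00 = £1,321.14
Net pay: £7,700.00 − £1,321.14 = £6,378.86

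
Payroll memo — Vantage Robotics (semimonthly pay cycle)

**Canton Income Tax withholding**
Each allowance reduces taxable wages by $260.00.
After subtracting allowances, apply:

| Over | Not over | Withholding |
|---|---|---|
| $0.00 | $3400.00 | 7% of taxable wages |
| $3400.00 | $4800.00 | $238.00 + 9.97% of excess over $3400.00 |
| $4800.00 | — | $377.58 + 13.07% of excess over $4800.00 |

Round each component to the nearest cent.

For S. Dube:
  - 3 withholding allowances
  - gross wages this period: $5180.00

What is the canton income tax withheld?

$337.70

Canton Income Tax: taxable = $5180.00 − 3×$260.00 = $4400.00
  $238.00 + 9.97% × ($4400.00 − $3400.00) = $238.00 + 9.97% × $1000.00 = $337.70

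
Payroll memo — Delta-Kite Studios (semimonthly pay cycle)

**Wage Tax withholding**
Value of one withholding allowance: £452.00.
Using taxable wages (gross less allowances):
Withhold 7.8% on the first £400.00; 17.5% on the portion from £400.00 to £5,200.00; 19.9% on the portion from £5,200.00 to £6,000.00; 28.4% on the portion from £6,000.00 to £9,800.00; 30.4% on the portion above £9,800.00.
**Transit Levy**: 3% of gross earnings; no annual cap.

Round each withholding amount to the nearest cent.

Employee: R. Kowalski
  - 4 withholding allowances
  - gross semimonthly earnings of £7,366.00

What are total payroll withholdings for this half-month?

Wage Tax: taxable = £7,366.00 − 4×£452.00 = £5,558.00
  £871.20 + 19.9% × (£5,558.00 − £5,200.00) = £871.20 + 19.9% × £358.00 = £942.44
Transit Levy: 3% × £7,366.00 = £220.98
Total: £942.44 + £220.98 = £1,163.42

£1,163.42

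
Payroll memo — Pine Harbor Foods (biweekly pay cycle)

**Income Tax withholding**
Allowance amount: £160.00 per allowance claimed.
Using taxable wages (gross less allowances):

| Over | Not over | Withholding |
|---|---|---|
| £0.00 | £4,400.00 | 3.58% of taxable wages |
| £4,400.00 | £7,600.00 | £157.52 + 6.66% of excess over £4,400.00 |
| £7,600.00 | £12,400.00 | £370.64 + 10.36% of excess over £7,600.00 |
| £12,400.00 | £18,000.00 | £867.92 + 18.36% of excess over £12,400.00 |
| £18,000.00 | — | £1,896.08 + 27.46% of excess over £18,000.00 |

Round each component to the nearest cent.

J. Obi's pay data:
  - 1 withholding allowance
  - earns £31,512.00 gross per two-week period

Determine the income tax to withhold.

Income Tax: taxable = £31,512.00 − 1×£160.00 = £31,352.00
  £1,896.08 + 27.46% × (£31,352.00 − £18,000.00) = £1,896.08 + 27.46% × £13,352.00 = £5,562.54

£5,562.54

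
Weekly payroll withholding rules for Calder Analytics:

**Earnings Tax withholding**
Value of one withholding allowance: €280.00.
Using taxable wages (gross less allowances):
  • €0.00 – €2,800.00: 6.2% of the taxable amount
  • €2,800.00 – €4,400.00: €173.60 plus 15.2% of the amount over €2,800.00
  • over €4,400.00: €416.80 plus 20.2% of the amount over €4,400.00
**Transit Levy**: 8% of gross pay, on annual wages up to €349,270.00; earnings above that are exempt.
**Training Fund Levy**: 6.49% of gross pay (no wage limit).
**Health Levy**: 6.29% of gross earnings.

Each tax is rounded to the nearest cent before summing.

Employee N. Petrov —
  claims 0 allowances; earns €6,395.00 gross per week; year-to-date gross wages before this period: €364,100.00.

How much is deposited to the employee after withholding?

€4,757.92

Earnings Tax: taxable = €6,395.00
  €416.80 + 20.2% × (€6,395.00 − €4,400.00) = €416.80 + 20.2% × €1,995.00 = €819.79
Transit Levy: YTD €364,100.00 ≥ cap €349,270.00 → €0.00
Training Fund Levy: 6.49% × €6,395.00 = €415.04
Health Levy: 6.29% × €6,395.00 = €402.25
Total withheld: €819.79 + €0.00 + €415.04 + €402.25 = €1,637.08
Net pay: €6,395.00 − €1,637.08 = €4,757.92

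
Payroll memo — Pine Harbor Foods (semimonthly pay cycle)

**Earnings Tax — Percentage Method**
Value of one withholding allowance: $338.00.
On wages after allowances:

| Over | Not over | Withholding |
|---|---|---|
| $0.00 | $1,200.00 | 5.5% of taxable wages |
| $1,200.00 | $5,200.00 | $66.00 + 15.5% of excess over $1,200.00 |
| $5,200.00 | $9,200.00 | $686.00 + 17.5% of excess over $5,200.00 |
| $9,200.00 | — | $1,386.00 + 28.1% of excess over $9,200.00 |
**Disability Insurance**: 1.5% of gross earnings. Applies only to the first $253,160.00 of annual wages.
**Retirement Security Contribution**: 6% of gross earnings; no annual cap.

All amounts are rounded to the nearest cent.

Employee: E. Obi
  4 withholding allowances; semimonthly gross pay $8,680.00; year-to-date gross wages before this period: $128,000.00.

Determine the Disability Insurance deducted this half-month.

Disability Insurance: 1.5% × $8,680.00 = $130.20

$130.20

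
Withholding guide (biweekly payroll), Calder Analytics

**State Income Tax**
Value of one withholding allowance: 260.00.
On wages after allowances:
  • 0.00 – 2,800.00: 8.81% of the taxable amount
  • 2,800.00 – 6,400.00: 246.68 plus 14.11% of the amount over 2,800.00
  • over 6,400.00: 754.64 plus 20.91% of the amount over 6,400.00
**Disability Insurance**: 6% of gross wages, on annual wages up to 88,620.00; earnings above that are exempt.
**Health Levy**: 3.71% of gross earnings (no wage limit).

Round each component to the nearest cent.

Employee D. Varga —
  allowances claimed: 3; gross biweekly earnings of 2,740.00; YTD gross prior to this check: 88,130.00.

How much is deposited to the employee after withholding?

State Income Tax: taxable = 2,740.00 − 3×260.00 = 1,960.00
  8.81% × 1,960.00 = 172.68
Disability Insurance: cap 88,620.00 − YTD 88,130.00 = 490.00 subject; 6% × 490.00 = 29.40
Health Levy: 3.71% × 2,740.00 = 101.65
Total withheld: 172.68 + 29.40 + 101.65 = 303.73
Net pay: 2,740.00 − 303.73 = 2,436.27

2,436.27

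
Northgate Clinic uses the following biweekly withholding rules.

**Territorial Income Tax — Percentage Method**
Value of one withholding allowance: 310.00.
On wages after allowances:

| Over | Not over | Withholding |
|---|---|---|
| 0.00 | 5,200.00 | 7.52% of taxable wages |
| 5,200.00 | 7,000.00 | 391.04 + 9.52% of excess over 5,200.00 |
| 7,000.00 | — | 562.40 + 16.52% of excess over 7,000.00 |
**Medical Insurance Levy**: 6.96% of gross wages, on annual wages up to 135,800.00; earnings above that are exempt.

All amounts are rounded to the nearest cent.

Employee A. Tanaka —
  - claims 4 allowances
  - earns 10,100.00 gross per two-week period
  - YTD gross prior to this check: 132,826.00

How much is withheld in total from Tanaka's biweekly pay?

Territorial Income Tax: taxable = 10,100.00 − 4×310.00 = 8,860.00
  562.40 + 16.52% × (8,860.00 − 7,000.00) = 562.40 + 16.52% × 1,860.00 = 869.67
Medical Insurance Levy: cap 135,800.00 − YTD 132,826.00 = 2,974.00 subject; 6.96% × 2,974.00 = 206.99
Total: 869.67 + 206.99 = 1,076.66

1,076.66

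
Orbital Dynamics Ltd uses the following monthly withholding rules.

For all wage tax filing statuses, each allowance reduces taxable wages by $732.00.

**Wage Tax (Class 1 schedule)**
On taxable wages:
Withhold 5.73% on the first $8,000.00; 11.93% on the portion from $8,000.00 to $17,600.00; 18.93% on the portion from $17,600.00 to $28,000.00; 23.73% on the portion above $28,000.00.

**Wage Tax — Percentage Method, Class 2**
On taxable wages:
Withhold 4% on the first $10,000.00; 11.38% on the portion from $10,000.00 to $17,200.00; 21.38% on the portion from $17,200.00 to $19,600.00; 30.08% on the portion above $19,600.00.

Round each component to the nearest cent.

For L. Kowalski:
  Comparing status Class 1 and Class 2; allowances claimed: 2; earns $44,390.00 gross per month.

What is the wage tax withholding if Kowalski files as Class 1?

$7,114.34

Wage Tax (Class 1): taxable = $44,390.00 − 2×$732.00 = $42,926.00
  $3,572.40 + 23.73% × ($42,926.00 − $28,000.00) = $3,572.40 + 23.73% × $14,926.00 = $7,114.34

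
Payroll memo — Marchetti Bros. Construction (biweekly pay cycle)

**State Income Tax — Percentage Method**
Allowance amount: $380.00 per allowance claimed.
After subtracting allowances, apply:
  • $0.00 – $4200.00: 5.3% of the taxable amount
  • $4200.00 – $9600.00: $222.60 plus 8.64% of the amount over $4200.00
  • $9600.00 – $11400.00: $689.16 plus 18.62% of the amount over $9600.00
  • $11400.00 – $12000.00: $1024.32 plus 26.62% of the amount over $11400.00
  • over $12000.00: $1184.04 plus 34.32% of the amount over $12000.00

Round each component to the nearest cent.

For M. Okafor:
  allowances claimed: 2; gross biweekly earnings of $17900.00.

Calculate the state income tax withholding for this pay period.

$2948.09

State Income Tax: taxable = $17900.00 − 2×$380.00 = $17140.00
  $1184.04 + 34.32% × ($17140.00 − $12000.00) = $1184.04 + 34.32% × $5140.00 = $2948.09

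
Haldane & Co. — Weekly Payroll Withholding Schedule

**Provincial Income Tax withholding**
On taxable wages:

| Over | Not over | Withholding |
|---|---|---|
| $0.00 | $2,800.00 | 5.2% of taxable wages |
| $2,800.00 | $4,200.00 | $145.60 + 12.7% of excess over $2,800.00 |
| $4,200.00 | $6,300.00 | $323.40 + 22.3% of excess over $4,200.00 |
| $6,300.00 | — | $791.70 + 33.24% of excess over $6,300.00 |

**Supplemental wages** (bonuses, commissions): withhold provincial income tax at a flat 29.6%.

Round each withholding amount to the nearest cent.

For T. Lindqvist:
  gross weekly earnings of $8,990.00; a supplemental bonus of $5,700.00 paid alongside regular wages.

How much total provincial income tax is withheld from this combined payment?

Provincial Income Tax: taxable = $8,990.00
  $791.70 + 33.24% × ($8,990.00 − $6,300.00) = $791.70 + 33.24% × $2,690.00 = $1,685.86
Supplemental (29.6% flat on bonus): 29.6% × $5,700.00 = $1,687.20
Total provincial income tax: $1,685.86 + $1,687.20 = $3,373.06

$3,373.06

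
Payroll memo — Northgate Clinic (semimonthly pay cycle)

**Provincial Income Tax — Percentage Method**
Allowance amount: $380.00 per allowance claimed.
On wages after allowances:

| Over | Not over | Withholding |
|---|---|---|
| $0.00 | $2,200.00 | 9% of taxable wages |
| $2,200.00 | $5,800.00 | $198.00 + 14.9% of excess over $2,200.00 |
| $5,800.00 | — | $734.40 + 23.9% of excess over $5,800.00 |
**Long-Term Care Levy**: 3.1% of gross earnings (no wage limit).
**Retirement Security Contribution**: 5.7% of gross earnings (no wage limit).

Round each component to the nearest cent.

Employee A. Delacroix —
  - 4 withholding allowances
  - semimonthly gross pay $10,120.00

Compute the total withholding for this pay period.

$2,294.16

Provincial Income Tax: taxable = $10,120.00 − 4×$380.00 = $8,600.00
  $734.40 + 23.9% × ($8,600.00 − $5,800.00) = $734.40 + 23.9% × $2,800.00 = $1,403.60
Long-Term Care Levy: 3.1% × $10,120.00 = $313.72
Retirement Security Contribution: 5.7% × $10,120.00 = $576.84
Total: $1,403.60 + $313.72 + $576.84 = $2,294.16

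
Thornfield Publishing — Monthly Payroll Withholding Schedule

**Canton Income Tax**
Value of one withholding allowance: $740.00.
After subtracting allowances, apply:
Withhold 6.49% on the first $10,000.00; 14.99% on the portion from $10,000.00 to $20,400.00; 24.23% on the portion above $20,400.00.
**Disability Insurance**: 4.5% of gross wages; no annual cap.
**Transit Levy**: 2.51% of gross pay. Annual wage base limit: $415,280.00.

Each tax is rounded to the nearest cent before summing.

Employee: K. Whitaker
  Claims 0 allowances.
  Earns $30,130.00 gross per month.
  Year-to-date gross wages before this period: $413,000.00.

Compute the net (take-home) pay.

$24,151.38

Canton Income Tax: taxable = $30,130.00
  $2,207.96 + 24.23% × ($30,130.00 − $20,400.00) = $2,207.96 + 24.23% × $9,730.00 = $4,565.54
Disability Insurance: 4.5% × $30,130.00 = $1,355.85
Transit Levy: cap $415,280.00 − YTD $413,000.00 = $2,280.00 subject; 2.51% × $2,280.00 = $57.23
Total withheld: $4,565.54 + $1,355.85 + $57.23 = $5,978.62
Net pay: $30,130.00 − $5,978.62 = $24,151.38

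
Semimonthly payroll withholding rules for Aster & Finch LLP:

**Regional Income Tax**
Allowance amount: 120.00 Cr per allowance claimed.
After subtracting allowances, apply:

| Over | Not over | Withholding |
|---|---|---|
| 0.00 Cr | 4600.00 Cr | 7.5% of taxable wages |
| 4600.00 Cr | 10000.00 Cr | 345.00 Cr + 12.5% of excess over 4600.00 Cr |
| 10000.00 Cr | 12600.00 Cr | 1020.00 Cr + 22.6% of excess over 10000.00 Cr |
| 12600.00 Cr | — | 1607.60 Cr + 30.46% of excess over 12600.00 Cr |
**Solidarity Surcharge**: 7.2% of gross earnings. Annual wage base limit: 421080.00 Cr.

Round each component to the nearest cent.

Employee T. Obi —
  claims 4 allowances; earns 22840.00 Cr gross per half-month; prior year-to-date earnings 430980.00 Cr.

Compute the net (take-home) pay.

18259.50 Cr

Regional Income Tax: taxable = 22840.00 Cr − 4×120.00 Cr = 22360.00 Cr
  1607.60 Cr + 30.46% × (22360.00 Cr − 12600.00 Cr) = 1607.60 Cr + 30.46% × 9760.00 Cr = 4580.50 Cr
Solidarity Surcharge: YTD 430980.00 Cr ≥ cap 421080.00 Cr → 0.00 Cr
Total withheld: 4580.50 Cr + 0.00 Cr = 4580.50 Cr
Net pay: 22840.00 Cr − 4580.50 Cr = 18259.50 Cr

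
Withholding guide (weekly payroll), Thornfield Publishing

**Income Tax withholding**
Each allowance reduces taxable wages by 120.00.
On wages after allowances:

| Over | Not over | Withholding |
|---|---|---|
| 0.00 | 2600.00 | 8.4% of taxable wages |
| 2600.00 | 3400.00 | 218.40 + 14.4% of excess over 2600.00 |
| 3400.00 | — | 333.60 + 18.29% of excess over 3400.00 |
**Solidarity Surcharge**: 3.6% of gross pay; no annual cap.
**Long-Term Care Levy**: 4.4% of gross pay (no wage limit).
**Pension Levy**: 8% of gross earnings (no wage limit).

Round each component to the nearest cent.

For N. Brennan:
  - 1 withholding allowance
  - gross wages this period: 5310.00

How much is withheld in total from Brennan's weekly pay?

1510.59

Income Tax: taxable = 5310.00 − 1×120.00 = 5190.00
  333.60 + 18.29% × (5190.00 − 3400.00) = 333.60 + 18.29% × 1790.00 = 660.99
Solidarity Surcharge: 3.6% × 5310.00 = 191.16
Long-Term Care Levy: 4.4% × 5310.00 = 233.64
Pension Levy: 8% × 5310.00 = 424.80
Total: 660.99 + 191.16 + 233.64 + 424.80 = 1510.59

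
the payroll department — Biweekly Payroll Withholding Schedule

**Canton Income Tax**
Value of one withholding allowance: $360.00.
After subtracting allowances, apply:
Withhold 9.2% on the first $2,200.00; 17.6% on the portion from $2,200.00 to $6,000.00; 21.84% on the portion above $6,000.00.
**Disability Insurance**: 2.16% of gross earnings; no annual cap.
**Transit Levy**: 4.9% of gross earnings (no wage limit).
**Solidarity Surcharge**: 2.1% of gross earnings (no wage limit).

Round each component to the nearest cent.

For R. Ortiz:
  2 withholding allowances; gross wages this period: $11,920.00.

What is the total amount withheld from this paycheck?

$3,098.75

Canton Income Tax: taxable = $11,920.00 − 2×$360.00 = $11,200.00
  $871.20 + 21.84% × ($11,200.00 − $6,000.00) = $871.20 + 21.84% × $5,200.00 = $2,006.88
Disability Insurance: 2.16% × $11,920.00 = $257.47
Transit Levy: 4.9% × $11,920.00 = $584.08
Solidarity Surcharge: 2.1% × $11,920.00 = $250.32
Total: $2,006.88 + $257.47 + $584.08 + $250.32 = $3,098.75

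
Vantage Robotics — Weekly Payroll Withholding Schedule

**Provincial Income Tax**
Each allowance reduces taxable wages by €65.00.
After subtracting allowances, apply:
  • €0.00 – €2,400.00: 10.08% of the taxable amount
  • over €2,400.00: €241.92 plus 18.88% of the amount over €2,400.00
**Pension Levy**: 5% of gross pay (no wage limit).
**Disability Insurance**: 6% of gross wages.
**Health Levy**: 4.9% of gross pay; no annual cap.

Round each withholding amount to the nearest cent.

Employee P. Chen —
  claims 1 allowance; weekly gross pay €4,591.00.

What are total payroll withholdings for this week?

Provincial Income Tax: taxable = €4,591.00 − 1×€65.00 = €4,526.00
  €241.92 + 18.88% × (€4,526.00 − €2,400.00) = €241.92 + 18.88% × €2,126.00 = €643.31
Pension Levy: 5% × €4,591.00 = €229.55
Disability Insurance: 6% × €4,591.00 = €275.46
Health Levy: 4.9% × €4,591.00 = €224.96
Total: €643.31 + €229.55 + €275.46 + €224.96 = €1,373.28

€1,373.28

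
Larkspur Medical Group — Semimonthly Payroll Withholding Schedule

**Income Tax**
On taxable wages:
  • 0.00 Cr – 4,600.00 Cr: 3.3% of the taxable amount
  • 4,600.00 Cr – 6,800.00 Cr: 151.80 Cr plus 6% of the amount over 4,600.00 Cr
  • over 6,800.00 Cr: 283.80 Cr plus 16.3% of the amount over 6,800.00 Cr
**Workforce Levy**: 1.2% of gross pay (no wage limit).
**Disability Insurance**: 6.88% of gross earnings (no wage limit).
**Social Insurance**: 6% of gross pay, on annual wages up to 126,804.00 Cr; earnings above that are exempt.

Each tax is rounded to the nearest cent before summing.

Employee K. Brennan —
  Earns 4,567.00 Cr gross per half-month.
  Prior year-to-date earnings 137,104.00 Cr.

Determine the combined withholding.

Income Tax: taxable = 4,567.00 Cr
  3.3% × 4,567.00 Cr = 150.71 Cr
Workforce Levy: 1.2% × 4,567.00 Cr = 54.80 Cr
Disability Insurance: 6.88% × 4,567.00 Cr = 314.21 Cr
Social Insurance: YTD 137,104.00 Cr ≥ cap 126,804.00 Cr → 0.00 Cr
Total: 150.71 Cr + 54.80 Cr + 314.21 Cr + 0.00 Cr = 519.72 Cr

519.72 Cr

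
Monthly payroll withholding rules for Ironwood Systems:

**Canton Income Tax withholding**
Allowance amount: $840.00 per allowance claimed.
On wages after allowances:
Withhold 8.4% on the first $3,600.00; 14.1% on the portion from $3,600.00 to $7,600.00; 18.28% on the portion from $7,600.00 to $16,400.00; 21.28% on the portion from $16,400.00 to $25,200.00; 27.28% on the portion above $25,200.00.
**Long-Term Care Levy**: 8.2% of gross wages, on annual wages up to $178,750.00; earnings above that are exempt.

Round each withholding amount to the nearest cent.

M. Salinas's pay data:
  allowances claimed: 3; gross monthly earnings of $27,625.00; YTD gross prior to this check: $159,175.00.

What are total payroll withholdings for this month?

Canton Income Tax: taxable = $27,625.00 − 3×$840.00 = $25,105.00
  $2,475.04 + 21.28% × ($25,105.00 − $16,400.00) = $2,475.04 + 21.28% × $8,705.00 = $4,327.46
Long-Term Care Levy: cap $178,750.00 − YTD $159,175.00 = $19,575.00 subject; 8.2% × $19,575.00 = $1,605.15
Total: $4,327.46 + $1,605.15 = $5,932.61

$5,932.61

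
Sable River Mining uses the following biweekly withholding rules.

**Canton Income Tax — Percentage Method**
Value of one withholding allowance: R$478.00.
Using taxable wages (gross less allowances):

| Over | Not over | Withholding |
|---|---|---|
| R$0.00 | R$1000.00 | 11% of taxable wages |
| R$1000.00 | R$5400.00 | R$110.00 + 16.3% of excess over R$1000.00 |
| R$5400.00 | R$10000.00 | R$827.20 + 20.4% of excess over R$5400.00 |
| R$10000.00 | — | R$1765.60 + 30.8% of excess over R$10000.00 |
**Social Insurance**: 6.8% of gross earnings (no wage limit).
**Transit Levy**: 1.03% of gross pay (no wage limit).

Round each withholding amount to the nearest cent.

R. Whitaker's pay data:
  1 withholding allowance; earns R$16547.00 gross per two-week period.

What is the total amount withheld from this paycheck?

Canton Income Tax: taxable = R$16547.00 − 1×R$478.00 = R$16069.00
  R$1765.60 + 30.8% × (R$16069.00 − R$10000.00) = R$1765.60 + 30.8% × R$6069.00 = R$3634.85
Social Insurance: 6.8% × R$16547.00 = R$1125.20
Transit Levy: 1.03% × R$16547.00 = R$170.43
Total: R$3634.85 + R$1125.20 + R$170.43 = R$4930.48

R$4930.48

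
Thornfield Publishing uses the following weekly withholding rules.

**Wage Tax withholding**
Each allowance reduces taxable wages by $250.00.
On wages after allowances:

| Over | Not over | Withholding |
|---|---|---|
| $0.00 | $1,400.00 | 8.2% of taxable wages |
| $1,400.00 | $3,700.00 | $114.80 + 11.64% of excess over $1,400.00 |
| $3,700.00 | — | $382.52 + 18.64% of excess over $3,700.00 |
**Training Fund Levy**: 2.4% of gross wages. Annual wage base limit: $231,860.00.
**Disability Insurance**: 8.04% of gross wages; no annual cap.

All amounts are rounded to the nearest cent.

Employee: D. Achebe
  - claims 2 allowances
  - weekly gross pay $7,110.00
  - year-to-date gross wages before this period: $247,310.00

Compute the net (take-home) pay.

Wage Tax: taxable = $7,110.00 − 2×$250.00 = $6,610.00
  $382.52 + 18.64% × ($6,610.00 − $3,700.00) = $382.52 + 18.64% × $2,910.00 = $924.94
Training Fund Levy: YTD $247,310.00 ≥ cap $231,860.00 → $0.00
Disability Insurance: 8.04% × $7,110.00 = $571.64
Total withheld: $924.94 + $0.00 + $571.64 = $1,496.58
Net pay: $7,110.00 − $1,496.58 = $5,613.42

$5,613.42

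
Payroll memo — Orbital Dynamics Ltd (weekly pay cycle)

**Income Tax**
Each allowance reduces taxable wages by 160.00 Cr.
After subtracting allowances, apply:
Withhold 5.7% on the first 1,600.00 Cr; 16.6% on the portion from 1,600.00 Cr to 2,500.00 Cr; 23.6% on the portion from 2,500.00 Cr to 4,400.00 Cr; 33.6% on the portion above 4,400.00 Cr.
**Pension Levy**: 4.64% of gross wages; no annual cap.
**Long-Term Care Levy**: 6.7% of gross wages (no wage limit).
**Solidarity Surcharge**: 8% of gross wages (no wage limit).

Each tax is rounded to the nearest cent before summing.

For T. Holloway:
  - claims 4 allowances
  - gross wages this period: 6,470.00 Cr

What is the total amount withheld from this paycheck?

2,420.78 Cr

Income Tax: taxable = 6,470.00 Cr − 4×160.00 Cr = 5,830.00 Cr
  689.00 Cr + 33.6% × (5,830.00 Cr − 4,400.00 Cr) = 689.00 Cr + 33.6% × 1,430.00 Cr = 1,169.48 Cr
Pension Levy: 4.64% × 6,470.00 Cr = 300.21 Cr
Long-Term Care Levy: 6.7% × 6,470.00 Cr = 433.49 Cr
Solidarity Surcharge: 8% × 6,470.00 Cr = 517.60 Cr
Total: 1,169.48 Cr + 300.21 Cr + 433.49 Cr + 517.60 Cr = 2,420.78 Cr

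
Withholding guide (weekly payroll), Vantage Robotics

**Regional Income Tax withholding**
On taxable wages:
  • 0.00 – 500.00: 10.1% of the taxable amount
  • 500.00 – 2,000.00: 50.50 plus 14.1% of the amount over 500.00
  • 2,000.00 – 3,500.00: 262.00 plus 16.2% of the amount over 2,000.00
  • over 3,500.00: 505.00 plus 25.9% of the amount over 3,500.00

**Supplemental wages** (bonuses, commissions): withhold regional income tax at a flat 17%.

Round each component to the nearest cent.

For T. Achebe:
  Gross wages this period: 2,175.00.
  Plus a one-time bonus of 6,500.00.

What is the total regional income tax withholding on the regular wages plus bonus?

1,395.35

Regional Income Tax: taxable = 2,175.00
  262.00 + 16.2% × (2,175.00 − 2,000.00) = 262.00 + 16.2% × 175.00 = 290.35
Supplemental (17% flat on bonus): 17% × 6,500.00 = 1,105.00
Total regional income tax: 290.35 + 1,105.00 = 1,395.35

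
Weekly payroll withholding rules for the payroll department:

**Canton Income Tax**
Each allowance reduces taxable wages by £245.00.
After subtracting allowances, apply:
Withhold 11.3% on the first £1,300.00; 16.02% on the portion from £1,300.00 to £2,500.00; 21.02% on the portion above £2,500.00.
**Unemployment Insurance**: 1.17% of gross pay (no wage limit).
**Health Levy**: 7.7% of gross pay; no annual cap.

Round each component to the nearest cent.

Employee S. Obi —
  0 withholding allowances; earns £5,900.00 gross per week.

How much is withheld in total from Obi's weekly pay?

£1,577.15

Canton Income Tax: taxable = £5,900.00
  £339.14 + 21.02% × (£5,900.00 − £2,500.00) = £339.14 + 21.02% × £3,400.00 = £1,053.82
Unemployment Insurance: 1.17% × £5,900.00 = £69.03
Health Levy: 7.7% × £5,900.00 = £454.30
Total: £1,053.82 + £69.03 + £454.30 = £1,577.15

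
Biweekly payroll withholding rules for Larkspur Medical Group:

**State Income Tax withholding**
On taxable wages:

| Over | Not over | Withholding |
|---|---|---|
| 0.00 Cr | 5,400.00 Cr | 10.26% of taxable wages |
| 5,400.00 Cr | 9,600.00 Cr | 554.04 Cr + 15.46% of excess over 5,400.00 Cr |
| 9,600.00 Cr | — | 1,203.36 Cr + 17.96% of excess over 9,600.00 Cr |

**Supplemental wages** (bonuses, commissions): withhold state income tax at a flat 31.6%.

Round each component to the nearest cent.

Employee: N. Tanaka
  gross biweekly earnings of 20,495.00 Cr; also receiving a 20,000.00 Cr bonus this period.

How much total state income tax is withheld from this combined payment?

9,480.10 Cr

State Income Tax: taxable = 20,495.00 Cr
  1,203.36 Cr + 17.96% × (20,495.00 Cr − 9,600.00 Cr) = 1,203.36 Cr + 17.96% × 10,895.00 Cr = 3,160.10 Cr
Supplemental (31.6% flat on bonus): 31.6% × 20,000.00 Cr = 6,320.00 Cr
Total state income tax: 3,160.10 Cr + 6,320.00 Cr = 9,480.10 Cr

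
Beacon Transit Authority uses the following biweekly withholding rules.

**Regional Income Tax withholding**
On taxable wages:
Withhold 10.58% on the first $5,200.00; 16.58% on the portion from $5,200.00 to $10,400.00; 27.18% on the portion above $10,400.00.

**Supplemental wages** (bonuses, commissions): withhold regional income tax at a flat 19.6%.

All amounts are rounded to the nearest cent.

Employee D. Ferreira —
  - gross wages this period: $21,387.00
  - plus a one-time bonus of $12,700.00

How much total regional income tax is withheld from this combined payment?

$6,887.79

Regional Income Tax: taxable = $21,387.00
  $1,412.32 + 27.18% × ($21,387.00 − $10,400.00) = $1,412.32 + 27.18% × $10,987.00 = $4,398.59
Supplemental (19.6% flat on bonus): 19.6% × $12,700.00 = $2,489.20
Total regional income tax: $4,398.59 + $2,489.20 = $6,887.79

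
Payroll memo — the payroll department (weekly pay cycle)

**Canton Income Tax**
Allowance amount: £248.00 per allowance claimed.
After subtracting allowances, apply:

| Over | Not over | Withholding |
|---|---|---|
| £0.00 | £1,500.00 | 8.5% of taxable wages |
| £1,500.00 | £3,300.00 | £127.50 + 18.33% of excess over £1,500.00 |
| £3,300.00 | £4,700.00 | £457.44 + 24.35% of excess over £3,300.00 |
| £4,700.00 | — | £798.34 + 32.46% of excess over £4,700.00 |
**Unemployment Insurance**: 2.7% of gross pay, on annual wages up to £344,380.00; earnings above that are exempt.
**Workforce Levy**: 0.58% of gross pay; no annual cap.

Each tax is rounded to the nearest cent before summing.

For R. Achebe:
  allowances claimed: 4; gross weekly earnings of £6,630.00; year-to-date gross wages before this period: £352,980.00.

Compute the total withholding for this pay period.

£1,141.26

Canton Income Tax: taxable = £6,630.00 − 4×£248.00 = £5,638.00
  £798.34 + 32.46% × (£5,638.00 − £4,700.00) = £798.34 + 32.46% × £938.00 = £1,102.81
Unemployment Insurance: YTD £352,980.00 ≥ cap £344,380.00 → £0.00
Workforce Levy: 0.58% × £6,630.00 = £38.45
Total: £1,102.81 + £0.00 + £38.45 = £1,141.26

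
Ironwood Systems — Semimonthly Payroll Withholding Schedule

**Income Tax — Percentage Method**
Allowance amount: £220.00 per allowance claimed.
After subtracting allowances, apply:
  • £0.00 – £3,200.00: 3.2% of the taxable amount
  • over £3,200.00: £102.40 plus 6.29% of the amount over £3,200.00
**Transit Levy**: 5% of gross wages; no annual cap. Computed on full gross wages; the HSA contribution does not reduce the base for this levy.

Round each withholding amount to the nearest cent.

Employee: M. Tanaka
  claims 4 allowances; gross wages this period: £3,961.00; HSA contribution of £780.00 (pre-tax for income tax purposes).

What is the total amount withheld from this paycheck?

Income Tax: taxable = £3,961.00 − £780.00 − 4×£220.00 = £2,301.00
  3.2% × £2,301.00 = £73.63
Transit Levy: 5% × £3,961.00 = £198.05
Total: £73.63 + £198.05 = £271.68

£271.68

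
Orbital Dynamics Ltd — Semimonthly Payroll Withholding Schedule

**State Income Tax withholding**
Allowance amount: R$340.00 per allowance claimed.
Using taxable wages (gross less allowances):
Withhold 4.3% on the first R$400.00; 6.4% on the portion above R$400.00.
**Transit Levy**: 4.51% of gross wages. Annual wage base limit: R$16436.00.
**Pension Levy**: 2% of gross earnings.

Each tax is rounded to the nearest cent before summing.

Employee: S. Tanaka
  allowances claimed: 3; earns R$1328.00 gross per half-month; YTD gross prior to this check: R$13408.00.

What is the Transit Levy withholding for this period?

R$59.89

Transit Levy: 4.51% × R$1328.00 = R$59.89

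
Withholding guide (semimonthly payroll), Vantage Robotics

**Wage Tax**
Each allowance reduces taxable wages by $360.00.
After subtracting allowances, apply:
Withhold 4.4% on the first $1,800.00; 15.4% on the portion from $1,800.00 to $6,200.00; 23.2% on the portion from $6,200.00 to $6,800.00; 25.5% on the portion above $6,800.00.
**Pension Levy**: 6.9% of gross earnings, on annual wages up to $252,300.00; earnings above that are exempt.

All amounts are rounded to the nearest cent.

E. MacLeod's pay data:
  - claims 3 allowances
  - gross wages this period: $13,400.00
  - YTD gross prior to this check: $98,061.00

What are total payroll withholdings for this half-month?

$3,228.20

Wage Tax: taxable = $13,400.00 − 3×$360.00 = $12,320.00
  $896.00 + 25.5% × ($12,320.00 − $6,800.00) = $896.00 + 25.5% × $5,520.00 = $2,303.60
Pension Levy: 6.9% × $13,400.00 = $924.60
Total: $2,303.60 + $924.60 = $3,228.20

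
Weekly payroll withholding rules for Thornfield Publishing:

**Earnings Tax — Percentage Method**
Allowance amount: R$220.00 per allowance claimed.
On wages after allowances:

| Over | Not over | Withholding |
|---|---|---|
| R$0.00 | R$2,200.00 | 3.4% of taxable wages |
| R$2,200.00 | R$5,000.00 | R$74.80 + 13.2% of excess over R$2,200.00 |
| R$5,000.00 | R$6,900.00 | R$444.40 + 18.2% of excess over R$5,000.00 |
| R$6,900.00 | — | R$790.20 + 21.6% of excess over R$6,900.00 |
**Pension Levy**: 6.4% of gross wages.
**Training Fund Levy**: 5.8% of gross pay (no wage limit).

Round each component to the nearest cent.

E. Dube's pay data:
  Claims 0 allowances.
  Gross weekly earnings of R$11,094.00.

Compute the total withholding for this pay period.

Earnings Tax: taxable = R$11,094.00
  R$790.20 + 21.6% × (R$11,094.00 − R$6,900.00) = R$790.20 + 21.6% × R$4,194.00 = R$1,696.10
Pension Levy: 6.4% × R$11,094.00 = R$710.02
Training Fund Levy: 5.8% × R$11,094.00 = R$643.45
Total: R$1,696.10 + R$710.02 + R$643.45 = R$3,049.57

R$3,049.57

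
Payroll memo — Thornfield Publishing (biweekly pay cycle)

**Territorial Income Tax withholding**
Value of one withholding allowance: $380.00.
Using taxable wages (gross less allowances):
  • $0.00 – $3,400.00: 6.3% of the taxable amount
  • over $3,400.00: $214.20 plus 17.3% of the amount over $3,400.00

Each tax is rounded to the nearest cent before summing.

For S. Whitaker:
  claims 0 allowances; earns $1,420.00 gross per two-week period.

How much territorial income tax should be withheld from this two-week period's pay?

Territorial Income Tax: taxable = $1,420.00
  6.3% × $1,420.00 = $89.46

$89.46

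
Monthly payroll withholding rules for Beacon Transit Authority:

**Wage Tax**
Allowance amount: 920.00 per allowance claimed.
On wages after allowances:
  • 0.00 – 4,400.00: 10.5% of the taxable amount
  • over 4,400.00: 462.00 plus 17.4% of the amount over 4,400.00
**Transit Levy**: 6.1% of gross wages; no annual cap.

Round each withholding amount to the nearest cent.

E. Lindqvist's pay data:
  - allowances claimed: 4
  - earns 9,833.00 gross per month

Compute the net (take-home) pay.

Wage Tax: taxable = 9,833.00 − 4×920.00 = 6,153.00
  462.00 + 17.4% × (6,153.00 − 4,400.00) = 462.00 + 17.4% × 1,753.00 = 767.02
Transit Levy: 6.1% × 9,833.00 = 599.81
Total withheld: 767.02 + 599.81 = 1,366.83
Net pay: 9,833.00 − 1,366.83 = 8,466.17

8,466.17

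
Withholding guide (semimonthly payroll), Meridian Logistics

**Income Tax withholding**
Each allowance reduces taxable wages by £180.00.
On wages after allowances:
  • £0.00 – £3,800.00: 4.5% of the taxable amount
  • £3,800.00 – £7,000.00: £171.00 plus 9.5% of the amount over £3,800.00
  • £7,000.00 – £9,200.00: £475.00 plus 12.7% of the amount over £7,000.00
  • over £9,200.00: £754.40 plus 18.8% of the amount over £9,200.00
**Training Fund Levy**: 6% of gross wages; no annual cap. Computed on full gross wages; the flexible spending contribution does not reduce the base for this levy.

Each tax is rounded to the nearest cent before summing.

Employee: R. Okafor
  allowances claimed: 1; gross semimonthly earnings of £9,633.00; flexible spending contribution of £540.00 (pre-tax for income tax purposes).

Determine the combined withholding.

£1,295.93

Income Tax: taxable = £9,633.00 − £540.00 − 1×£180.00 = £8,913.00
  £475.00 + 12.7% × (£8,913.00 − £7,000.00) = £475.00 + 12.7% × £1,913.00 = £717.95
Training Fund Levy: 6% × £9,633.00 = £577.98
Total: £717.95 + £577.98 = £1,295.93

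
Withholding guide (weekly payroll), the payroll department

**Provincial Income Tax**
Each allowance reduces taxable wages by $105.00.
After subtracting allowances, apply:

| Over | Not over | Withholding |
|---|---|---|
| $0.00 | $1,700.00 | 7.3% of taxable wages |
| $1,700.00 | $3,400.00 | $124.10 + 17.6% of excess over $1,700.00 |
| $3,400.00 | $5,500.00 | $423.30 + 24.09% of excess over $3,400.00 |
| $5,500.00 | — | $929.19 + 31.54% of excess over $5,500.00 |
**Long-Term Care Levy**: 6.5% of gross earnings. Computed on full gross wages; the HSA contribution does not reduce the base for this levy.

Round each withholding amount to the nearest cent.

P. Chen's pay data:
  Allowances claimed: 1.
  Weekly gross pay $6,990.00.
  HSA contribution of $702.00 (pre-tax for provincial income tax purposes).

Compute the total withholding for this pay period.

Provincial Income Tax: taxable = $6,990.00 − $702.00 − 1×$105.00 = $6,183.00
  $929.19 + 31.54% × ($6,183.00 − $5,500.00) = $929.19 + 31.54% × $683.00 = $1,144.61
Long-Term Care Levy: 6.5% × $6,990.00 = $454.35
Total: $1,144.61 + $454.35 = $1,598.96

$1,598.96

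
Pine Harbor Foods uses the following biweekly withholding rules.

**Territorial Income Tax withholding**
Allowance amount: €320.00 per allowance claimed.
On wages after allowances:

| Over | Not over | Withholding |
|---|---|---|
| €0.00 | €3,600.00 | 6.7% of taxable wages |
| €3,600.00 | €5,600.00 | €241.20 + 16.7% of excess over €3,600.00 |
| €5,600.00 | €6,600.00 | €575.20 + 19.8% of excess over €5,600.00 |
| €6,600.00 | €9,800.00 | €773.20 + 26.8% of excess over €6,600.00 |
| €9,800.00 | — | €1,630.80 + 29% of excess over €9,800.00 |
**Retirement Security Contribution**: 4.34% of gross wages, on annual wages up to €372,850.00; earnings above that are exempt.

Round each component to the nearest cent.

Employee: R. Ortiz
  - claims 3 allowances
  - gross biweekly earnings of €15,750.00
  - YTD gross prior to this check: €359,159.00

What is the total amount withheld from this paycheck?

€3,672.09

Territorial Income Tax: taxable = €15,750.00 − 3×€320.00 = €14,790.00
  €1,630.80 + 29% × (€14,790.00 − €9,800.00) = €1,630.80 + 29% × €4,990.00 = €3,077.90
Retirement Security Contribution: cap €372,850.00 − YTD €359,159.00 = €13,691.00 subject; 4.34% × €13,691.00 = €594.19
Total: €3,077.90 + €594.19 = €3,672.09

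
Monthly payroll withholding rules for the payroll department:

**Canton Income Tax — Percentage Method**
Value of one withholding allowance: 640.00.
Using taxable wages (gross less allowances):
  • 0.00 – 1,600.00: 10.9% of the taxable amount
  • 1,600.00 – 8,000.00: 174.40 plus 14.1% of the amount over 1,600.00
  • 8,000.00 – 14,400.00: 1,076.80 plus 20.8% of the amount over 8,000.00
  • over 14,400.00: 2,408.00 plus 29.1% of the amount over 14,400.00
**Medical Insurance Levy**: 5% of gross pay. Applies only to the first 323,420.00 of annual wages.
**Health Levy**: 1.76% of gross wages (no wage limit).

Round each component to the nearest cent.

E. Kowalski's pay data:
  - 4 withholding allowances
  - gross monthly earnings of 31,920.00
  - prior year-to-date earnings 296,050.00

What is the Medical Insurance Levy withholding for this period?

1,368.50

Medical Insurance Levy: cap 323,420.00 − YTD 296,050.00 = 27,370.00 subject; 5% × 27,370.00 = 1,368.50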